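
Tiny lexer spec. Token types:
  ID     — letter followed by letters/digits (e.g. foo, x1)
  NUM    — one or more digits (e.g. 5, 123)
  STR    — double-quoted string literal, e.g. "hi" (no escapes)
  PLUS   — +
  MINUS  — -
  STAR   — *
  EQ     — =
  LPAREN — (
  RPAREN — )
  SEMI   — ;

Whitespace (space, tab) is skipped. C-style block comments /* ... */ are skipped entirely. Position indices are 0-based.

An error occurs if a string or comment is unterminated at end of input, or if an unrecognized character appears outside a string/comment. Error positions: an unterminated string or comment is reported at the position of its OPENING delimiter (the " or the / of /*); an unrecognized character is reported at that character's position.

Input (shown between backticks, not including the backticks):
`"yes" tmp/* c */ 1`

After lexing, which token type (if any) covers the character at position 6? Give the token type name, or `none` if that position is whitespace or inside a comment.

Answer: ID

Derivation:
pos=0: enter STRING mode
pos=0: emit STR "yes" (now at pos=5)
pos=6: emit ID 'tmp' (now at pos=9)
pos=9: enter COMMENT mode (saw '/*')
exit COMMENT mode (now at pos=16)
pos=17: emit NUM '1' (now at pos=18)
DONE. 3 tokens: [STR, ID, NUM]
Position 6: char is 't' -> ID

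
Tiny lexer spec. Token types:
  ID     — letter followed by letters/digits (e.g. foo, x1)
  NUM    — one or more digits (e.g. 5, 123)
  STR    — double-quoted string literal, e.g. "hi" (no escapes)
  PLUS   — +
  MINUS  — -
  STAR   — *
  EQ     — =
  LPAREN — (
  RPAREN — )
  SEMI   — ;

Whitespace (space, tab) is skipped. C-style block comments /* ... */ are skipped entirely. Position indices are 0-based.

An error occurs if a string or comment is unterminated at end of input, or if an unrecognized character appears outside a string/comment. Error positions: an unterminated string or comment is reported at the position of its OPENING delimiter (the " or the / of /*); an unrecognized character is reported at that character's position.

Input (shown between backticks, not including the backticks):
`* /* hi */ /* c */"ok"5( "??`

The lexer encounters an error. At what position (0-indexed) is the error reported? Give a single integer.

Answer: 25

Derivation:
pos=0: emit STAR '*'
pos=2: enter COMMENT mode (saw '/*')
exit COMMENT mode (now at pos=10)
pos=11: enter COMMENT mode (saw '/*')
exit COMMENT mode (now at pos=18)
pos=18: enter STRING mode
pos=18: emit STR "ok" (now at pos=22)
pos=22: emit NUM '5' (now at pos=23)
pos=23: emit LPAREN '('
pos=25: enter STRING mode
pos=25: ERROR — unterminated string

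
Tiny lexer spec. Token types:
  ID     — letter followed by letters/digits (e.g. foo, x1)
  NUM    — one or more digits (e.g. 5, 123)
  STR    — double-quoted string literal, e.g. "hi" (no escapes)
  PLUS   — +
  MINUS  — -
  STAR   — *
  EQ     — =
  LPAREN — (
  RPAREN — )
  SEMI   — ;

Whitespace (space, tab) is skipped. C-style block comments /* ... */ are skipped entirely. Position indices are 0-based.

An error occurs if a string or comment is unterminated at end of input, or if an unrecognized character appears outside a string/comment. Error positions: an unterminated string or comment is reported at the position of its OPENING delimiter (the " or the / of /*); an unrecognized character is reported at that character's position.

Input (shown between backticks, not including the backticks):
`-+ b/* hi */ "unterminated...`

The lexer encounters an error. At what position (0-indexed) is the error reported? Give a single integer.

pos=0: emit MINUS '-'
pos=1: emit PLUS '+'
pos=3: emit ID 'b' (now at pos=4)
pos=4: enter COMMENT mode (saw '/*')
exit COMMENT mode (now at pos=12)
pos=13: enter STRING mode
pos=13: ERROR — unterminated string

Answer: 13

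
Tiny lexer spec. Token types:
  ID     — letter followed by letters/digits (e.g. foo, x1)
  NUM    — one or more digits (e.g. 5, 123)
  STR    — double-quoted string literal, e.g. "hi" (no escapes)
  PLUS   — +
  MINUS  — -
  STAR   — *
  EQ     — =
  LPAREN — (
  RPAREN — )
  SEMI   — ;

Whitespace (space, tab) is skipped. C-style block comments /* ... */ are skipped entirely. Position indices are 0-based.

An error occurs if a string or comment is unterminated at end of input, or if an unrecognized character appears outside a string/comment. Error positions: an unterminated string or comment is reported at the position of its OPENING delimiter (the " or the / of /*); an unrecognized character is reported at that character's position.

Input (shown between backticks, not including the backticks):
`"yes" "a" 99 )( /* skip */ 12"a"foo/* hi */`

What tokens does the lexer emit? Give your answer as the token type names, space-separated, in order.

Answer: STR STR NUM RPAREN LPAREN NUM STR ID

Derivation:
pos=0: enter STRING mode
pos=0: emit STR "yes" (now at pos=5)
pos=6: enter STRING mode
pos=6: emit STR "a" (now at pos=9)
pos=10: emit NUM '99' (now at pos=12)
pos=13: emit RPAREN ')'
pos=14: emit LPAREN '('
pos=16: enter COMMENT mode (saw '/*')
exit COMMENT mode (now at pos=26)
pos=27: emit NUM '12' (now at pos=29)
pos=29: enter STRING mode
pos=29: emit STR "a" (now at pos=32)
pos=32: emit ID 'foo' (now at pos=35)
pos=35: enter COMMENT mode (saw '/*')
exit COMMENT mode (now at pos=43)
DONE. 8 tokens: [STR, STR, NUM, RPAREN, LPAREN, NUM, STR, ID]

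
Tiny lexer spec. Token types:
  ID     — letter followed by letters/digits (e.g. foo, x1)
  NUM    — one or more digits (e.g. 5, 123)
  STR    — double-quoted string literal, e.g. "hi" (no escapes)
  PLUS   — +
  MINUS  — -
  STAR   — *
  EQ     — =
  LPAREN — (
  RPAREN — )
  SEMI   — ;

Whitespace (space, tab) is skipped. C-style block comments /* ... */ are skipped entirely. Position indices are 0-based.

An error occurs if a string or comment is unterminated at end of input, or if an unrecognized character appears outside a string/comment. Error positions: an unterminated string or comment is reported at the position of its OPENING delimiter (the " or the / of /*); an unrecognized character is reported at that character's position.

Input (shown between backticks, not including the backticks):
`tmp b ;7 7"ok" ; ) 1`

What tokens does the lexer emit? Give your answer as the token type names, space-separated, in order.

Answer: ID ID SEMI NUM NUM STR SEMI RPAREN NUM

Derivation:
pos=0: emit ID 'tmp' (now at pos=3)
pos=4: emit ID 'b' (now at pos=5)
pos=6: emit SEMI ';'
pos=7: emit NUM '7' (now at pos=8)
pos=9: emit NUM '7' (now at pos=10)
pos=10: enter STRING mode
pos=10: emit STR "ok" (now at pos=14)
pos=15: emit SEMI ';'
pos=17: emit RPAREN ')'
pos=19: emit NUM '1' (now at pos=20)
DONE. 9 tokens: [ID, ID, SEMI, NUM, NUM, STR, SEMI, RPAREN, NUM]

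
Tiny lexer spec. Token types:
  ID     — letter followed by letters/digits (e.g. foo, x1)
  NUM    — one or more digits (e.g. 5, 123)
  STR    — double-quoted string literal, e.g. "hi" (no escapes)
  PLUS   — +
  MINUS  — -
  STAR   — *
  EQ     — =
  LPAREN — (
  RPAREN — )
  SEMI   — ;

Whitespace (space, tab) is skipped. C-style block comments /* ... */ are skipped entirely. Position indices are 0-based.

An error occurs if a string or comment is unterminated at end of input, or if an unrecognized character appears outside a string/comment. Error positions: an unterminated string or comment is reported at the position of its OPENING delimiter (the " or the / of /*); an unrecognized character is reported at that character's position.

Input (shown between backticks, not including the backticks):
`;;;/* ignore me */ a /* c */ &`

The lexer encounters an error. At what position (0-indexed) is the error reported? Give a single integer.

Answer: 29

Derivation:
pos=0: emit SEMI ';'
pos=1: emit SEMI ';'
pos=2: emit SEMI ';'
pos=3: enter COMMENT mode (saw '/*')
exit COMMENT mode (now at pos=18)
pos=19: emit ID 'a' (now at pos=20)
pos=21: enter COMMENT mode (saw '/*')
exit COMMENT mode (now at pos=28)
pos=29: ERROR — unrecognized char '&'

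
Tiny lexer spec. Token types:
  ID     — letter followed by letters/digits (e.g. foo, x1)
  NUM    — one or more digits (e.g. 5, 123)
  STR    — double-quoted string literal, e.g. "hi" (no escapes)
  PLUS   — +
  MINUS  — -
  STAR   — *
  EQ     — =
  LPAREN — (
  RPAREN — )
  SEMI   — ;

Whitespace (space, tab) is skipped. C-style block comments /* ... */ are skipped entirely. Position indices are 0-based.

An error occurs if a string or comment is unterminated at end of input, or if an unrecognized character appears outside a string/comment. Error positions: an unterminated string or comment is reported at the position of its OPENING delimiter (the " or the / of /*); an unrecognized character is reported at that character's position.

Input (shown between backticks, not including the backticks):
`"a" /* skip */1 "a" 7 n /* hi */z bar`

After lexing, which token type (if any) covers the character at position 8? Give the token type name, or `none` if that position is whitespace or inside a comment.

Answer: none

Derivation:
pos=0: enter STRING mode
pos=0: emit STR "a" (now at pos=3)
pos=4: enter COMMENT mode (saw '/*')
exit COMMENT mode (now at pos=14)
pos=14: emit NUM '1' (now at pos=15)
pos=16: enter STRING mode
pos=16: emit STR "a" (now at pos=19)
pos=20: emit NUM '7' (now at pos=21)
pos=22: emit ID 'n' (now at pos=23)
pos=24: enter COMMENT mode (saw '/*')
exit COMMENT mode (now at pos=32)
pos=32: emit ID 'z' (now at pos=33)
pos=34: emit ID 'bar' (now at pos=37)
DONE. 7 tokens: [STR, NUM, STR, NUM, ID, ID, ID]
Position 8: char is 'k' -> none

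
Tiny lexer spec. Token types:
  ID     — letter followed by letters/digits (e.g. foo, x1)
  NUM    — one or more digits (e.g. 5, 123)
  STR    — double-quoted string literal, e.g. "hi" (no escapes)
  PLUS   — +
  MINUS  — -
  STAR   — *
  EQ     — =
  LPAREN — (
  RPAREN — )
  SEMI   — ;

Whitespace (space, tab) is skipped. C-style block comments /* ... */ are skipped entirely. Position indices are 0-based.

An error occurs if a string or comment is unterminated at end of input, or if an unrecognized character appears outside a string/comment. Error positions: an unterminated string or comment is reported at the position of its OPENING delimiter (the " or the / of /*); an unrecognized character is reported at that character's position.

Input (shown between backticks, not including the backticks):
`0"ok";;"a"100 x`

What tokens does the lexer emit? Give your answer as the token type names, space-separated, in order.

Answer: NUM STR SEMI SEMI STR NUM ID

Derivation:
pos=0: emit NUM '0' (now at pos=1)
pos=1: enter STRING mode
pos=1: emit STR "ok" (now at pos=5)
pos=5: emit SEMI ';'
pos=6: emit SEMI ';'
pos=7: enter STRING mode
pos=7: emit STR "a" (now at pos=10)
pos=10: emit NUM '100' (now at pos=13)
pos=14: emit ID 'x' (now at pos=15)
DONE. 7 tokens: [NUM, STR, SEMI, SEMI, STR, NUM, ID]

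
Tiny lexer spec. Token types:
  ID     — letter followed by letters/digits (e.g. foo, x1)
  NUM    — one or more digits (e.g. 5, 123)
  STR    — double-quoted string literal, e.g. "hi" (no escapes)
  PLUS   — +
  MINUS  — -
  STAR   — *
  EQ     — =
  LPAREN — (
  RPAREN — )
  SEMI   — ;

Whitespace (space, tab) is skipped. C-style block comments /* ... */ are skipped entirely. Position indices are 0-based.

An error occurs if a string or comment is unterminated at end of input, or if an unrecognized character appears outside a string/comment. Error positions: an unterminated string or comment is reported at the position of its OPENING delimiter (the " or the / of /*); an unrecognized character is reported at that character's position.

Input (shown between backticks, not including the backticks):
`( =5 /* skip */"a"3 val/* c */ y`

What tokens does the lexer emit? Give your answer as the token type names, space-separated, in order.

pos=0: emit LPAREN '('
pos=2: emit EQ '='
pos=3: emit NUM '5' (now at pos=4)
pos=5: enter COMMENT mode (saw '/*')
exit COMMENT mode (now at pos=15)
pos=15: enter STRING mode
pos=15: emit STR "a" (now at pos=18)
pos=18: emit NUM '3' (now at pos=19)
pos=20: emit ID 'val' (now at pos=23)
pos=23: enter COMMENT mode (saw '/*')
exit COMMENT mode (now at pos=30)
pos=31: emit ID 'y' (now at pos=32)
DONE. 7 tokens: [LPAREN, EQ, NUM, STR, NUM, ID, ID]

Answer: LPAREN EQ NUM STR NUM ID ID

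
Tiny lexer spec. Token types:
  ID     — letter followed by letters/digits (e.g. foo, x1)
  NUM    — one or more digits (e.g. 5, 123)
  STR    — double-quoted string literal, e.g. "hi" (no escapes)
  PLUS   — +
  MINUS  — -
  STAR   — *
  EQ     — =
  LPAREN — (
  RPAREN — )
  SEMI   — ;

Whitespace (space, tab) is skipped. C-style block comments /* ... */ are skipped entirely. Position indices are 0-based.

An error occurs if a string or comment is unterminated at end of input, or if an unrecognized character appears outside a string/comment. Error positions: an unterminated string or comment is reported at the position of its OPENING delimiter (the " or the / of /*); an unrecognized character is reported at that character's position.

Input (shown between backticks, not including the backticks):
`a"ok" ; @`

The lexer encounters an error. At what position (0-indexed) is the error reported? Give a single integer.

pos=0: emit ID 'a' (now at pos=1)
pos=1: enter STRING mode
pos=1: emit STR "ok" (now at pos=5)
pos=6: emit SEMI ';'
pos=8: ERROR — unrecognized char '@'

Answer: 8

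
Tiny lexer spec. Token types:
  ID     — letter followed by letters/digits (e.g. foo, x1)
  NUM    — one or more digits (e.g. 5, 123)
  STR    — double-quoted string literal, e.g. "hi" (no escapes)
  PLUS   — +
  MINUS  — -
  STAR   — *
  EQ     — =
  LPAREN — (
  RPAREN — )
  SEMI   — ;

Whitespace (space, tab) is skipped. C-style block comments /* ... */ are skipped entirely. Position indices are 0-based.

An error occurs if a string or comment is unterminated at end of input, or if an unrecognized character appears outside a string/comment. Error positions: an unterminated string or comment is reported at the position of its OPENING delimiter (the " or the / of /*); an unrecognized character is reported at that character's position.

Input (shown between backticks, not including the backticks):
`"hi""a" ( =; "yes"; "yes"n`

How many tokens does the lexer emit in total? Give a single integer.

pos=0: enter STRING mode
pos=0: emit STR "hi" (now at pos=4)
pos=4: enter STRING mode
pos=4: emit STR "a" (now at pos=7)
pos=8: emit LPAREN '('
pos=10: emit EQ '='
pos=11: emit SEMI ';'
pos=13: enter STRING mode
pos=13: emit STR "yes" (now at pos=18)
pos=18: emit SEMI ';'
pos=20: enter STRING mode
pos=20: emit STR "yes" (now at pos=25)
pos=25: emit ID 'n' (now at pos=26)
DONE. 9 tokens: [STR, STR, LPAREN, EQ, SEMI, STR, SEMI, STR, ID]

Answer: 9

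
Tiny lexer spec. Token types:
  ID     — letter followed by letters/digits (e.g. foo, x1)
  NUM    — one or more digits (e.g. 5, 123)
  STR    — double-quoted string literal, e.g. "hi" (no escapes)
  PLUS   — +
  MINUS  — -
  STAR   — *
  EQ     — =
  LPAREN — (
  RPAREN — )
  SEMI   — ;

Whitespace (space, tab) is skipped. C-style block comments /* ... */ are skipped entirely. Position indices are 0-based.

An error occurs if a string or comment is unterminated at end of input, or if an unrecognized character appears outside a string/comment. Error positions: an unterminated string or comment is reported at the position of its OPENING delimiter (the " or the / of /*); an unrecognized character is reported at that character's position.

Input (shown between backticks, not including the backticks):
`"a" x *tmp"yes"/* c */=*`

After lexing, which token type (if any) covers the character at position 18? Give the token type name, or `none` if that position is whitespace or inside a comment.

Answer: none

Derivation:
pos=0: enter STRING mode
pos=0: emit STR "a" (now at pos=3)
pos=4: emit ID 'x' (now at pos=5)
pos=6: emit STAR '*'
pos=7: emit ID 'tmp' (now at pos=10)
pos=10: enter STRING mode
pos=10: emit STR "yes" (now at pos=15)
pos=15: enter COMMENT mode (saw '/*')
exit COMMENT mode (now at pos=22)
pos=22: emit EQ '='
pos=23: emit STAR '*'
DONE. 7 tokens: [STR, ID, STAR, ID, STR, EQ, STAR]
Position 18: char is 'c' -> none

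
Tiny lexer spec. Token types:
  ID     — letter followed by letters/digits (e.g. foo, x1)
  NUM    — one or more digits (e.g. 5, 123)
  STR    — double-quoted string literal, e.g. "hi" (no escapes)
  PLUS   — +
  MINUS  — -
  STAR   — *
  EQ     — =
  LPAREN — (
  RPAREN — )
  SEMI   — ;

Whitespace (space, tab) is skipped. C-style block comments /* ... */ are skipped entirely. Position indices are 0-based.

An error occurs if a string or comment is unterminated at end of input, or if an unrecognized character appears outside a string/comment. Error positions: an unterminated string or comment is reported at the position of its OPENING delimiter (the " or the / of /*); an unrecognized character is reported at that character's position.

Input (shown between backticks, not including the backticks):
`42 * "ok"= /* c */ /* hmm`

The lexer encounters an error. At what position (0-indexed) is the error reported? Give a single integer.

Answer: 19

Derivation:
pos=0: emit NUM '42' (now at pos=2)
pos=3: emit STAR '*'
pos=5: enter STRING mode
pos=5: emit STR "ok" (now at pos=9)
pos=9: emit EQ '='
pos=11: enter COMMENT mode (saw '/*')
exit COMMENT mode (now at pos=18)
pos=19: enter COMMENT mode (saw '/*')
pos=19: ERROR — unterminated comment (reached EOF)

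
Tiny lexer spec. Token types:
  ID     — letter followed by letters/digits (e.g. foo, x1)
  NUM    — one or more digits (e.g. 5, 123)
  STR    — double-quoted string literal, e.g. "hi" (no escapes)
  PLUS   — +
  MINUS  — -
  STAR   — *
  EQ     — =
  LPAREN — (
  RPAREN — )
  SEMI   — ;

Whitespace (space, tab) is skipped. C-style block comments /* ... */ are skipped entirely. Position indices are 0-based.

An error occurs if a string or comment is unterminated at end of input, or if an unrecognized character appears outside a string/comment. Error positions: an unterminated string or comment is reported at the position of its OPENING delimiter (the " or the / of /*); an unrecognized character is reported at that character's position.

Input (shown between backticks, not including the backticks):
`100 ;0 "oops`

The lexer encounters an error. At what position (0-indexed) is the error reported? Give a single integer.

Answer: 7

Derivation:
pos=0: emit NUM '100' (now at pos=3)
pos=4: emit SEMI ';'
pos=5: emit NUM '0' (now at pos=6)
pos=7: enter STRING mode
pos=7: ERROR — unterminated string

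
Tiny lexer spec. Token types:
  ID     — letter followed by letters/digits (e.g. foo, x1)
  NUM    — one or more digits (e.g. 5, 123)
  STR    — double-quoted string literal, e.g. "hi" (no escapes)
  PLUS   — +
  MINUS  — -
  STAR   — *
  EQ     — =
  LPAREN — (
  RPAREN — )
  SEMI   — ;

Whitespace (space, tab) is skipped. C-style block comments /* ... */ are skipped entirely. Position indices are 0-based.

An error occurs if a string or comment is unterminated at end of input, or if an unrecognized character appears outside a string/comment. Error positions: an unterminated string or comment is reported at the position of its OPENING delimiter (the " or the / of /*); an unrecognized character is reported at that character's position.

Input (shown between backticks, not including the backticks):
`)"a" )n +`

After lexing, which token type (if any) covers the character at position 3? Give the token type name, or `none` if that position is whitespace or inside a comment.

Answer: STR

Derivation:
pos=0: emit RPAREN ')'
pos=1: enter STRING mode
pos=1: emit STR "a" (now at pos=4)
pos=5: emit RPAREN ')'
pos=6: emit ID 'n' (now at pos=7)
pos=8: emit PLUS '+'
DONE. 5 tokens: [RPAREN, STR, RPAREN, ID, PLUS]
Position 3: char is '"' -> STR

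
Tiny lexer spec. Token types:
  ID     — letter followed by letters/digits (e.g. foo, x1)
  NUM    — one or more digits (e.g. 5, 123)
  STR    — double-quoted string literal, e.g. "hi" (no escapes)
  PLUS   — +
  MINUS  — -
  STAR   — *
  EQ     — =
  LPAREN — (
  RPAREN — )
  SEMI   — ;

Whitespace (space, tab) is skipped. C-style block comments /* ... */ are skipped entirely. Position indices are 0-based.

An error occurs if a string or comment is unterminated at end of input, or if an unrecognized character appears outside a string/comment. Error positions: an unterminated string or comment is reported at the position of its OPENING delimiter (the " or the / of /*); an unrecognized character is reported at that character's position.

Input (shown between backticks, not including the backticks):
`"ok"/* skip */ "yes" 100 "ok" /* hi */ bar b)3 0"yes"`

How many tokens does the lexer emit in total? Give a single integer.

pos=0: enter STRING mode
pos=0: emit STR "ok" (now at pos=4)
pos=4: enter COMMENT mode (saw '/*')
exit COMMENT mode (now at pos=14)
pos=15: enter STRING mode
pos=15: emit STR "yes" (now at pos=20)
pos=21: emit NUM '100' (now at pos=24)
pos=25: enter STRING mode
pos=25: emit STR "ok" (now at pos=29)
pos=30: enter COMMENT mode (saw '/*')
exit COMMENT mode (now at pos=38)
pos=39: emit ID 'bar' (now at pos=42)
pos=43: emit ID 'b' (now at pos=44)
pos=44: emit RPAREN ')'
pos=45: emit NUM '3' (now at pos=46)
pos=47: emit NUM '0' (now at pos=48)
pos=48: enter STRING mode
pos=48: emit STR "yes" (now at pos=53)
DONE. 10 tokens: [STR, STR, NUM, STR, ID, ID, RPAREN, NUM, NUM, STR]

Answer: 10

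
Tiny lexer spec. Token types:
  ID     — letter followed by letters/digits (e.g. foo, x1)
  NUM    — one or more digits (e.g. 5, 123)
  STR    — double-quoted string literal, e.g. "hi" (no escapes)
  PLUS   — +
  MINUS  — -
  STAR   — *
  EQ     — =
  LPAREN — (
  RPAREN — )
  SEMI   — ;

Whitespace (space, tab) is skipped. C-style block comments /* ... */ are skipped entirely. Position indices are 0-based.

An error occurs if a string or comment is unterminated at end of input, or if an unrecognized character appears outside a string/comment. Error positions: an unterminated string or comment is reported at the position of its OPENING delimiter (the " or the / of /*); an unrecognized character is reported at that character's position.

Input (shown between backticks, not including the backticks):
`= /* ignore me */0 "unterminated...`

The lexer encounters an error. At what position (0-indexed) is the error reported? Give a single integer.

Answer: 19

Derivation:
pos=0: emit EQ '='
pos=2: enter COMMENT mode (saw '/*')
exit COMMENT mode (now at pos=17)
pos=17: emit NUM '0' (now at pos=18)
pos=19: enter STRING mode
pos=19: ERROR — unterminated string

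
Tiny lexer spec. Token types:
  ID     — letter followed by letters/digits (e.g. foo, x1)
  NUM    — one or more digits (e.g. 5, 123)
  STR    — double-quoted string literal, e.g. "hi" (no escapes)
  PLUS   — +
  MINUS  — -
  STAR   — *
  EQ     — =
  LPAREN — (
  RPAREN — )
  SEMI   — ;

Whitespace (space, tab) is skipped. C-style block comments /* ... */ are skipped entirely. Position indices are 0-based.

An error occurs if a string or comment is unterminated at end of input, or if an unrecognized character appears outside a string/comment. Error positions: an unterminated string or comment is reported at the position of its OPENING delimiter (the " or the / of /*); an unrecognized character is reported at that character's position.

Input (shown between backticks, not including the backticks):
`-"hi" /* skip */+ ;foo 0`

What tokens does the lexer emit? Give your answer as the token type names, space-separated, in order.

pos=0: emit MINUS '-'
pos=1: enter STRING mode
pos=1: emit STR "hi" (now at pos=5)
pos=6: enter COMMENT mode (saw '/*')
exit COMMENT mode (now at pos=16)
pos=16: emit PLUS '+'
pos=18: emit SEMI ';'
pos=19: emit ID 'foo' (now at pos=22)
pos=23: emit NUM '0' (now at pos=24)
DONE. 6 tokens: [MINUS, STR, PLUS, SEMI, ID, NUM]

Answer: MINUS STR PLUS SEMI ID NUM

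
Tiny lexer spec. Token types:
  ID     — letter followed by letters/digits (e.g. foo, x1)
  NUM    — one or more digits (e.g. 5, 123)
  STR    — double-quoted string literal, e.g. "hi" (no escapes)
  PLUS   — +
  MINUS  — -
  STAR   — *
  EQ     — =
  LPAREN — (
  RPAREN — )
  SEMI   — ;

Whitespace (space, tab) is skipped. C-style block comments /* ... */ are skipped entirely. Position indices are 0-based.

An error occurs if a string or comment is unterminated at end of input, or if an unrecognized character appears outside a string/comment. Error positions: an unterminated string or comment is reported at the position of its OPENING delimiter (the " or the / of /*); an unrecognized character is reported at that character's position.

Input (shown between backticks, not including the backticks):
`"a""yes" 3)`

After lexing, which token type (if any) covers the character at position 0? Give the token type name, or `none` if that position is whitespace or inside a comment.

Answer: STR

Derivation:
pos=0: enter STRING mode
pos=0: emit STR "a" (now at pos=3)
pos=3: enter STRING mode
pos=3: emit STR "yes" (now at pos=8)
pos=9: emit NUM '3' (now at pos=10)
pos=10: emit RPAREN ')'
DONE. 4 tokens: [STR, STR, NUM, RPAREN]
Position 0: char is '"' -> STR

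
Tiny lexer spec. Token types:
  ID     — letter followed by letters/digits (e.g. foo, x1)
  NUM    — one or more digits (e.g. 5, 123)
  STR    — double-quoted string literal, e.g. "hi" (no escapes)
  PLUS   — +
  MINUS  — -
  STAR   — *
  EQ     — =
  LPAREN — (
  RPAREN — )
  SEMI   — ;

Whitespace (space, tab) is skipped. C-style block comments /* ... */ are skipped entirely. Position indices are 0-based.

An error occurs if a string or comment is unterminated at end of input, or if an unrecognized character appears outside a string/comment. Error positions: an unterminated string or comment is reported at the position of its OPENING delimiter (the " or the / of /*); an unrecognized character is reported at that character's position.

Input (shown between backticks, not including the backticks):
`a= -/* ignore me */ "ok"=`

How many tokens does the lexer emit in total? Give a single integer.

pos=0: emit ID 'a' (now at pos=1)
pos=1: emit EQ '='
pos=3: emit MINUS '-'
pos=4: enter COMMENT mode (saw '/*')
exit COMMENT mode (now at pos=19)
pos=20: enter STRING mode
pos=20: emit STR "ok" (now at pos=24)
pos=24: emit EQ '='
DONE. 5 tokens: [ID, EQ, MINUS, STR, EQ]

Answer: 5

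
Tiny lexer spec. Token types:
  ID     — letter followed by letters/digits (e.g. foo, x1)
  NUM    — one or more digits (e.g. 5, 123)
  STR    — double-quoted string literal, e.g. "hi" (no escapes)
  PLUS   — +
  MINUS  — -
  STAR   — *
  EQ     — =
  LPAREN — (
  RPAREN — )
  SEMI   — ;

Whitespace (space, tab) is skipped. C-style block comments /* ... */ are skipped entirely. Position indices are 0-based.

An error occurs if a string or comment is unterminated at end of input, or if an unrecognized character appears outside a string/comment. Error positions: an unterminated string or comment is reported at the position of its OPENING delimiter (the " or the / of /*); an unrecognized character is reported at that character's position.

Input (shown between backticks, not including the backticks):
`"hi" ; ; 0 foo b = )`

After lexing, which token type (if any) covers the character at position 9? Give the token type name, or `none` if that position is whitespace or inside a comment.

Answer: NUM

Derivation:
pos=0: enter STRING mode
pos=0: emit STR "hi" (now at pos=4)
pos=5: emit SEMI ';'
pos=7: emit SEMI ';'
pos=9: emit NUM '0' (now at pos=10)
pos=11: emit ID 'foo' (now at pos=14)
pos=15: emit ID 'b' (now at pos=16)
pos=17: emit EQ '='
pos=19: emit RPAREN ')'
DONE. 8 tokens: [STR, SEMI, SEMI, NUM, ID, ID, EQ, RPAREN]
Position 9: char is '0' -> NUM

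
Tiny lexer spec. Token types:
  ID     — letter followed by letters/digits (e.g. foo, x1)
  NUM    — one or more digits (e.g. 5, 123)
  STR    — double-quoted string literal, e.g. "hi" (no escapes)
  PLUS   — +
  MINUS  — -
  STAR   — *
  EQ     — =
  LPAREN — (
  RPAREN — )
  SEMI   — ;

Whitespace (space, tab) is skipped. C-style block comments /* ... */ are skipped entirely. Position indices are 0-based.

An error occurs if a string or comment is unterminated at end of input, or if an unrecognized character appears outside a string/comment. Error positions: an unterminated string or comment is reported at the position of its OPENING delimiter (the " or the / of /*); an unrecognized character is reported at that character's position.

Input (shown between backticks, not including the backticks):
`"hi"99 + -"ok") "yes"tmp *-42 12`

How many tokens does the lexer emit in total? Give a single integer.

pos=0: enter STRING mode
pos=0: emit STR "hi" (now at pos=4)
pos=4: emit NUM '99' (now at pos=6)
pos=7: emit PLUS '+'
pos=9: emit MINUS '-'
pos=10: enter STRING mode
pos=10: emit STR "ok" (now at pos=14)
pos=14: emit RPAREN ')'
pos=16: enter STRING mode
pos=16: emit STR "yes" (now at pos=21)
pos=21: emit ID 'tmp' (now at pos=24)
pos=25: emit STAR '*'
pos=26: emit MINUS '-'
pos=27: emit NUM '42' (now at pos=29)
pos=30: emit NUM '12' (now at pos=32)
DONE. 12 tokens: [STR, NUM, PLUS, MINUS, STR, RPAREN, STR, ID, STAR, MINUS, NUM, NUM]

Answer: 12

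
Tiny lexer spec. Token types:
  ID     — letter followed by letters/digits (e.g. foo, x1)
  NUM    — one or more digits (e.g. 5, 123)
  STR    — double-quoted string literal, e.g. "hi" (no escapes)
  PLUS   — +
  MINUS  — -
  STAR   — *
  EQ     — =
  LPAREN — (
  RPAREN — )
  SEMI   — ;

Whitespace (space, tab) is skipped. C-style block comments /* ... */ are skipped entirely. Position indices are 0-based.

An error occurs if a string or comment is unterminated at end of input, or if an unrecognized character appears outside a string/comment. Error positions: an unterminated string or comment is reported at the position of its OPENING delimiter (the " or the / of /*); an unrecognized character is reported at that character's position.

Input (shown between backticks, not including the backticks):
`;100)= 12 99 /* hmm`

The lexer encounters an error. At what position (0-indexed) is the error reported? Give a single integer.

Answer: 13

Derivation:
pos=0: emit SEMI ';'
pos=1: emit NUM '100' (now at pos=4)
pos=4: emit RPAREN ')'
pos=5: emit EQ '='
pos=7: emit NUM '12' (now at pos=9)
pos=10: emit NUM '99' (now at pos=12)
pos=13: enter COMMENT mode (saw '/*')
pos=13: ERROR — unterminated comment (reached EOF)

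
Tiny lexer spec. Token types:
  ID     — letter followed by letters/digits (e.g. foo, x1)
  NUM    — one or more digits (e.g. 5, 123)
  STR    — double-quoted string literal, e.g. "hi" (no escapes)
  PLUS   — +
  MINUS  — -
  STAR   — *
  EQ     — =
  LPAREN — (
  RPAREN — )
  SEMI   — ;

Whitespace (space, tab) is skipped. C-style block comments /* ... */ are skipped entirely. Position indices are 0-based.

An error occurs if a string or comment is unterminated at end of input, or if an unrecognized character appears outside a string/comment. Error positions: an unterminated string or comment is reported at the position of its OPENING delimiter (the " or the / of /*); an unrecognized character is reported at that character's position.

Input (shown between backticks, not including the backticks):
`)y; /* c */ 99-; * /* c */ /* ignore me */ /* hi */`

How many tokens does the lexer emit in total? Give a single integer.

Answer: 7

Derivation:
pos=0: emit RPAREN ')'
pos=1: emit ID 'y' (now at pos=2)
pos=2: emit SEMI ';'
pos=4: enter COMMENT mode (saw '/*')
exit COMMENT mode (now at pos=11)
pos=12: emit NUM '99' (now at pos=14)
pos=14: emit MINUS '-'
pos=15: emit SEMI ';'
pos=17: emit STAR '*'
pos=19: enter COMMENT mode (saw '/*')
exit COMMENT mode (now at pos=26)
pos=27: enter COMMENT mode (saw '/*')
exit COMMENT mode (now at pos=42)
pos=43: enter COMMENT mode (saw '/*')
exit COMMENT mode (now at pos=51)
DONE. 7 tokens: [RPAREN, ID, SEMI, NUM, MINUS, SEMI, STAR]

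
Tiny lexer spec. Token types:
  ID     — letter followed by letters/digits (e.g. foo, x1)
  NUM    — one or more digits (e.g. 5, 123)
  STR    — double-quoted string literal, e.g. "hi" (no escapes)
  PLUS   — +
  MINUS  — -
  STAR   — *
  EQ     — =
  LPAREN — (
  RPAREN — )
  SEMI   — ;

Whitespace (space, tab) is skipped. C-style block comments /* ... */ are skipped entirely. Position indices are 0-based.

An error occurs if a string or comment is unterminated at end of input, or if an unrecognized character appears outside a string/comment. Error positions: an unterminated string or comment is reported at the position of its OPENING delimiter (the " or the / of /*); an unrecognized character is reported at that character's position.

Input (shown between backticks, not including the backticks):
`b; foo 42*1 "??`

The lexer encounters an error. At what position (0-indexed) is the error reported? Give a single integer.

Answer: 12

Derivation:
pos=0: emit ID 'b' (now at pos=1)
pos=1: emit SEMI ';'
pos=3: emit ID 'foo' (now at pos=6)
pos=7: emit NUM '42' (now at pos=9)
pos=9: emit STAR '*'
pos=10: emit NUM '1' (now at pos=11)
pos=12: enter STRING mode
pos=12: ERROR — unterminated string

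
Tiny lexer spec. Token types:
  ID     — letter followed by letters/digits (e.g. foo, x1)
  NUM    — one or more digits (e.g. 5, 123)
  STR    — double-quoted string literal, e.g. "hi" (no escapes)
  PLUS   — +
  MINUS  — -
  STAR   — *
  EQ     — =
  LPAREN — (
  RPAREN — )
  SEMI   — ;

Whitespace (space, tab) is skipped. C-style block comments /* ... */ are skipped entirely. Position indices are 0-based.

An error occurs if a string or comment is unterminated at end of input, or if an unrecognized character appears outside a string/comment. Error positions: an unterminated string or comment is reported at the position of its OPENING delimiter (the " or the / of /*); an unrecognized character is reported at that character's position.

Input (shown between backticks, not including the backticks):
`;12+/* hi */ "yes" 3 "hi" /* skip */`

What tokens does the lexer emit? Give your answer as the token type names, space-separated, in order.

Answer: SEMI NUM PLUS STR NUM STR

Derivation:
pos=0: emit SEMI ';'
pos=1: emit NUM '12' (now at pos=3)
pos=3: emit PLUS '+'
pos=4: enter COMMENT mode (saw '/*')
exit COMMENT mode (now at pos=12)
pos=13: enter STRING mode
pos=13: emit STR "yes" (now at pos=18)
pos=19: emit NUM '3' (now at pos=20)
pos=21: enter STRING mode
pos=21: emit STR "hi" (now at pos=25)
pos=26: enter COMMENT mode (saw '/*')
exit COMMENT mode (now at pos=36)
DONE. 6 tokens: [SEMI, NUM, PLUS, STR, NUM, STR]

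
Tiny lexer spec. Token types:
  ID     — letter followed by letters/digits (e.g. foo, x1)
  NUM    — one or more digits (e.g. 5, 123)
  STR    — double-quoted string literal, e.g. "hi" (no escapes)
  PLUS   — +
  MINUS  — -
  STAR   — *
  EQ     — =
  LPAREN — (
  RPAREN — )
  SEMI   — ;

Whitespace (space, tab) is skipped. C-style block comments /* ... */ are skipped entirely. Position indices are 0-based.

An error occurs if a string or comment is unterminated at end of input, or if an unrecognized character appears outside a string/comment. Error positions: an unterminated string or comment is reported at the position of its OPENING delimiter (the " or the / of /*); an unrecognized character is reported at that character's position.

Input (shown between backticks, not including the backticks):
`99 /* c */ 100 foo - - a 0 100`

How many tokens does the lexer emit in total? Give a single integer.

Answer: 8

Derivation:
pos=0: emit NUM '99' (now at pos=2)
pos=3: enter COMMENT mode (saw '/*')
exit COMMENT mode (now at pos=10)
pos=11: emit NUM '100' (now at pos=14)
pos=15: emit ID 'foo' (now at pos=18)
pos=19: emit MINUS '-'
pos=21: emit MINUS '-'
pos=23: emit ID 'a' (now at pos=24)
pos=25: emit NUM '0' (now at pos=26)
pos=27: emit NUM '100' (now at pos=30)
DONE. 8 tokens: [NUM, NUM, ID, MINUS, MINUS, ID, NUM, NUM]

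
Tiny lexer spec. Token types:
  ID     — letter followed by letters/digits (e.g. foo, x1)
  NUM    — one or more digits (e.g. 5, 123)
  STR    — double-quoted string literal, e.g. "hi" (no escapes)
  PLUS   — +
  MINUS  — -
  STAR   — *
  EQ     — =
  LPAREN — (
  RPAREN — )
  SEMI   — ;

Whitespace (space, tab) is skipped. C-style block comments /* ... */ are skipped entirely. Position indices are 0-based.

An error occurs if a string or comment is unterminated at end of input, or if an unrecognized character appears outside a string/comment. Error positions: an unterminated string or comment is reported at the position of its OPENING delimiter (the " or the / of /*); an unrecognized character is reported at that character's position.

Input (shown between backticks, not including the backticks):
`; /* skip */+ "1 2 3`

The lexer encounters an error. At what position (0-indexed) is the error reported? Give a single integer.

Answer: 14

Derivation:
pos=0: emit SEMI ';'
pos=2: enter COMMENT mode (saw '/*')
exit COMMENT mode (now at pos=12)
pos=12: emit PLUS '+'
pos=14: enter STRING mode
pos=14: ERROR — unterminated string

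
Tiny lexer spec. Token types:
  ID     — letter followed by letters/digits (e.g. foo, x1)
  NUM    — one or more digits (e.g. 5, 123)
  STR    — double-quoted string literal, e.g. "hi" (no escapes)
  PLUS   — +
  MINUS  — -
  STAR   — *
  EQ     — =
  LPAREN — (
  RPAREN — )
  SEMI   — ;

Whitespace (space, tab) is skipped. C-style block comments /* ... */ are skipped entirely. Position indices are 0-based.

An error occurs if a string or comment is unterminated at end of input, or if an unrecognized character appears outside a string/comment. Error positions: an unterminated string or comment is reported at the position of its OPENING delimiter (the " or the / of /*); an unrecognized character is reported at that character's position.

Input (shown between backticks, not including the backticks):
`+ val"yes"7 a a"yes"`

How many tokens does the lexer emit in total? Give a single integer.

pos=0: emit PLUS '+'
pos=2: emit ID 'val' (now at pos=5)
pos=5: enter STRING mode
pos=5: emit STR "yes" (now at pos=10)
pos=10: emit NUM '7' (now at pos=11)
pos=12: emit ID 'a' (now at pos=13)
pos=14: emit ID 'a' (now at pos=15)
pos=15: enter STRING mode
pos=15: emit STR "yes" (now at pos=20)
DONE. 7 tokens: [PLUS, ID, STR, NUM, ID, ID, STR]

Answer: 7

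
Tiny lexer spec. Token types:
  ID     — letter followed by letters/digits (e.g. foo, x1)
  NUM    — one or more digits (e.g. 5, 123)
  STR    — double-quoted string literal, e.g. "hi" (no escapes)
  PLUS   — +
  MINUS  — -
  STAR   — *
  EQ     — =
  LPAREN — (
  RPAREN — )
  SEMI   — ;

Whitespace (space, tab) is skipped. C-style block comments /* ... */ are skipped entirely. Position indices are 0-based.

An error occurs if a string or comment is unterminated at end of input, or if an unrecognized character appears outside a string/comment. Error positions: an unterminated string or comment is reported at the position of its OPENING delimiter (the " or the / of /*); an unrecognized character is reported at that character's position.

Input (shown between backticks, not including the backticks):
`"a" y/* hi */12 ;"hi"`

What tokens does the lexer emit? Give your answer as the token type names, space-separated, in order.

pos=0: enter STRING mode
pos=0: emit STR "a" (now at pos=3)
pos=4: emit ID 'y' (now at pos=5)
pos=5: enter COMMENT mode (saw '/*')
exit COMMENT mode (now at pos=13)
pos=13: emit NUM '12' (now at pos=15)
pos=16: emit SEMI ';'
pos=17: enter STRING mode
pos=17: emit STR "hi" (now at pos=21)
DONE. 5 tokens: [STR, ID, NUM, SEMI, STR]

Answer: STR ID NUM SEMI STR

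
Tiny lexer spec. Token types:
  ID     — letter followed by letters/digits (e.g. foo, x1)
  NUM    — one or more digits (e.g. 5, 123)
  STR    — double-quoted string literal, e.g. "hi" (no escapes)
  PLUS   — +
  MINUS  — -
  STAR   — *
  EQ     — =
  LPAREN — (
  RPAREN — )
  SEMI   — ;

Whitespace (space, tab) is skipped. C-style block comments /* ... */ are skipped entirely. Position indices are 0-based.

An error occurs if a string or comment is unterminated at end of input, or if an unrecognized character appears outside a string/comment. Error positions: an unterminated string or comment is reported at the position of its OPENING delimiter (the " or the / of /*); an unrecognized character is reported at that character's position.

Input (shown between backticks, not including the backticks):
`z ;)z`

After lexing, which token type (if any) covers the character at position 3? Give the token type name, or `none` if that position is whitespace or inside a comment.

Answer: RPAREN

Derivation:
pos=0: emit ID 'z' (now at pos=1)
pos=2: emit SEMI ';'
pos=3: emit RPAREN ')'
pos=4: emit ID 'z' (now at pos=5)
DONE. 4 tokens: [ID, SEMI, RPAREN, ID]
Position 3: char is ')' -> RPAREN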